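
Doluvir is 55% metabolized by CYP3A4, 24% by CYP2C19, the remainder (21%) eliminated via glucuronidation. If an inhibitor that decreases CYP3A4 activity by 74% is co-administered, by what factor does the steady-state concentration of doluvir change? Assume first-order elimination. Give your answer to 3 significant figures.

1.69

The CYP3A4 pathway (55% of clearance) is reduced to 0.26× activity: 0.55 × 0.26 = 0.143.
CYP2C19 (24%) and the residual 21% are unaffected.
CL_new/CL_old = 0.143 + 0.24 + 0.21 = 0.593.
Steady-state concentration ratio = CL_old/CL_new = 1 / 0.593 = 1.69.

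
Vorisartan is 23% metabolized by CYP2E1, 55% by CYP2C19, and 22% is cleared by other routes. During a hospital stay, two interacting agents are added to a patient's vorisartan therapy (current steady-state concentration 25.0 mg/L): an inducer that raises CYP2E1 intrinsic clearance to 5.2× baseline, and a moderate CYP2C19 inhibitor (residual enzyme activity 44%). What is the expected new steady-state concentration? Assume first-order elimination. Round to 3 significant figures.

The CYP2E1 pathway (23% of clearance) is boosted to 5.2× activity: 0.23 × 5.2 = 1.196.
The CYP2C19 pathway (55% of clearance) is reduced to 0.44× activity: 0.55 × 0.44 = 0.242.
The remaining 22% of clearance is unaffected.
CL_new/CL_old = 1.196 + 0.242 + 0.22 = 1.658.
Dividing the baseline by the relative clearance: 25.0 / 1.658 = 15.1 mg/L.

15.1 mg/L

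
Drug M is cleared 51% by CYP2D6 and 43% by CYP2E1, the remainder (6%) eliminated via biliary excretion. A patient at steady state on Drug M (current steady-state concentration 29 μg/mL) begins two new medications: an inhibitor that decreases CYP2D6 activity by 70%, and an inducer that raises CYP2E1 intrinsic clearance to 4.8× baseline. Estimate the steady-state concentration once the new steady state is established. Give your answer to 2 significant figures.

The CYP2D6 pathway (51% of clearance) drops to 0.3× activity: 0.51 × 0.3 = 0.153.
The CYP2E1 pathway (43% of clearance) increases to 4.8× activity: 0.43 × 4.8 = 2.064.
Non-CYP routes (6%) are unchanged.
New clearance relative to baseline: 0.153 + 2.064 + 0.06 = 2.277.
Steady-state concentration ∝ 1/CL: new value = 29 / 2.277 = 13 μg/mL.

13 μg/mL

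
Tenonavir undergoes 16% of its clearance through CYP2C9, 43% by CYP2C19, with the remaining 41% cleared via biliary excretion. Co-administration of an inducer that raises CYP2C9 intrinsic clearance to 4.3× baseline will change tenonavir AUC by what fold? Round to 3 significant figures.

0.654

CYP2C9: 0.16 × 4.3 = 0.688
CYP2C19: 0.43 (unchanged)
Other: 0.41 (unchanged)
CL_new/CL_old = 0.688 + 0.43 + 0.41 = 1.528.
AUC ratio = CL_old/CL_new = 1 / 1.528 = 0.654.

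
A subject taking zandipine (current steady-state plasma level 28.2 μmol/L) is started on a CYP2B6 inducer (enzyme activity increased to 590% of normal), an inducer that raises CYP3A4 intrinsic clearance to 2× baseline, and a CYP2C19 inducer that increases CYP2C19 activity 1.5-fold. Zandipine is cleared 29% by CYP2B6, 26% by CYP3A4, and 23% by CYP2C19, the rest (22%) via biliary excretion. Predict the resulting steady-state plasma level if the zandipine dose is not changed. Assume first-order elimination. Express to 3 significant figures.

The CYP2B6 pathway (29% of clearance) increases to 5.9× activity: 0.29 × 5.9 = 1.711.
The CYP3A4 pathway (26% of clearance) is boosted to 2× activity: 0.26 × 2 = 0.52.
The CYP2C19 pathway (23% of clearance) increases to 1.5× activity: 0.23 × 1.5 = 0.345.
Non-CYP routes (22%) are unchanged.
Relative clearance = 1.711 + 0.52 + 0.345 + 0.22 = 2.796.
New steady-state plasma level = 28.2 / 2.796 = 10.1 μmol/L (concentration scales inversely with clearance).

10.1 μmol/L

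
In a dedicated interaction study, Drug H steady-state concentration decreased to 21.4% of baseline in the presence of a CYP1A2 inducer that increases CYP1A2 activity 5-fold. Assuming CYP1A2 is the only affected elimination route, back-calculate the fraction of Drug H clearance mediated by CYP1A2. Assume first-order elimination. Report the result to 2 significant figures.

Let x = fm,CYP1A2. Because steady-state concentration ∝ 1/CL, relative clearance rose to 1/0.214 = 4.673.
Setting x·5 + (1 − x) = 4.673 and solving: x = (4.673 − 1)/(5 − 1) = 0.92.

0.92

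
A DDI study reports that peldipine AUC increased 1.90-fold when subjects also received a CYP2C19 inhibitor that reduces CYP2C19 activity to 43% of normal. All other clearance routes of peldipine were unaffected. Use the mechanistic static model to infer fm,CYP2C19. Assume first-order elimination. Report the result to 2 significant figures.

CL'/CL = 1 / 1.90 = 0.5263
0.43·fm + (1 − fm) = 0.5263
fm = (0.5263 − 1) / (0.43 − 1) = 0.83

0.83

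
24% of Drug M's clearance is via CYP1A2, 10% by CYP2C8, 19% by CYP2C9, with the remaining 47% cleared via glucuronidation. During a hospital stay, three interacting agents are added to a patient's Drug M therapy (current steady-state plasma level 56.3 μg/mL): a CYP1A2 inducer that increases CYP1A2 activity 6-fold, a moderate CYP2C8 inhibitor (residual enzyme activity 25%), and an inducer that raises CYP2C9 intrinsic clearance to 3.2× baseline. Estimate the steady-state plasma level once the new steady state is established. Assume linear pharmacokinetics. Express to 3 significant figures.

CYP1A2: 0.24 × 6 = 1.44
CYP2C8: 0.1 × 0.25 = 0.025
CYP2C9: 0.19 × 3.2 = 0.608
Other: 0.47 (unchanged)
CL_new/CL_old = 1.44 + 0.025 + 0.608 + 0.47 = 2.543.
Steady-state plasma level ∝ 1/CL: new value = 56.3 / 2.543 = 22.1 μg/mL.

22.1 μg/mL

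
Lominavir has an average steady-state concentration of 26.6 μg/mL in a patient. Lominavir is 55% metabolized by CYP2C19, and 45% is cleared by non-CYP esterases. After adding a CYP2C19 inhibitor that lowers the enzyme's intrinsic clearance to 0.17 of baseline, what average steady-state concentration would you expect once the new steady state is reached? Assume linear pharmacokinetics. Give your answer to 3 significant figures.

48.9 μg/mL

CYP2C19: 0.55 × 0.17 = 0.0935
Other: 0.45 (unchanged)
New clearance relative to baseline: 0.0935 + 0.45 = 0.5435.
New average steady-state concentration = baseline ÷ relative clearance = 26.6 / 0.5435 = 48.9 μg/mL.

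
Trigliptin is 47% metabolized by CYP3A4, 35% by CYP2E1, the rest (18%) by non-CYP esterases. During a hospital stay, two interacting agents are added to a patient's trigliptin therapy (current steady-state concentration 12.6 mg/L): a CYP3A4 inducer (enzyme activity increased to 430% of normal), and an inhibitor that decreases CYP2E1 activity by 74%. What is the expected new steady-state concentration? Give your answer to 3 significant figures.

CYP3A4: 0.47 × 4.3 = 2.021
CYP2E1: 0.35 × 0.26 = 0.091
Other: 0.18 (unchanged)
Relative clearance = 2.021 + 0.091 + 0.18 = 2.292.
Dividing the baseline by the relative clearance: 12.6 / 2.292 = 5.50 mg/L.

5.50 mg/L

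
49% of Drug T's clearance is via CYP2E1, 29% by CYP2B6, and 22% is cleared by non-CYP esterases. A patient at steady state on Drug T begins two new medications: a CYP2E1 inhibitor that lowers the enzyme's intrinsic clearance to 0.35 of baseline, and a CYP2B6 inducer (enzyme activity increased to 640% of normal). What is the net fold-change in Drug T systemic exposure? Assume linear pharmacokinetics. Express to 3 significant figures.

The CYP2E1 pathway (49% of clearance) falls to 0.35× activity: 0.49 × 0.35 = 0.1715.
The CYP2B6 pathway (29% of clearance) increases to 6.4× activity: 0.29 × 6.4 = 1.856.
Non-CYP routes (22%) are unchanged.
New clearance relative to baseline: 0.1715 + 1.856 + 0.22 = 2.2475.
Systemic exposure ∝ 1/CL: fold-change = 1 / 2.2475 = 0.445.

0.445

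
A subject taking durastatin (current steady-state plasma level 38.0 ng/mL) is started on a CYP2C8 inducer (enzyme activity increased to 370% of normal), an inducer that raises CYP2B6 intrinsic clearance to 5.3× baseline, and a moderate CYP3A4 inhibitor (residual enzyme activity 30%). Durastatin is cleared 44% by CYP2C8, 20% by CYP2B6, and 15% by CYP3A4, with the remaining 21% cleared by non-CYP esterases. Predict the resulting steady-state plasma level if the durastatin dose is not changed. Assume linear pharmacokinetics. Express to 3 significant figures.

CYP2C8: 0.44 × 3.7 = 1.628
CYP2B6: 0.2 × 5.3 = 1.06
CYP3A4: 0.15 × 0.3 = 0.045
Other: 0.21 (unchanged)
New clearance relative to baseline: 1.628 + 1.06 + 0.045 + 0.21 = 2.943.
Dividing the baseline by the relative clearance: 38.0 / 2.943 = 12.9 ng/mL.

12.9 ng/mL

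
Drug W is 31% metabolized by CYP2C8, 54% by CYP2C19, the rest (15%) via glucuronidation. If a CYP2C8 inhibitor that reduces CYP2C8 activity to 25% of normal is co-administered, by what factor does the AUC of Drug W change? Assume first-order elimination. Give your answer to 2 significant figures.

1.3

CYP2C8: 0.31 × 0.25 = 0.0775
CYP2C19: 0.54 (unchanged)
Other: 0.15 (unchanged)
CL_new/CL_old = 0.0775 + 0.54 + 0.15 = 0.7675.
Since AUC ∝ 1/CL, the ratio is 1 / 0.7675 = 1.3.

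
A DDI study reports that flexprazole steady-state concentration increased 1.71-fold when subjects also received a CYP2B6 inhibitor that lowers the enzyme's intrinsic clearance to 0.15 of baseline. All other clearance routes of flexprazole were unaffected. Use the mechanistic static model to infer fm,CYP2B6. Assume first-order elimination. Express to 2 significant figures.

Call the CYP2B6 fraction fm. After the interaction, CL_new/CL_old = fm × 0.15 + (1 − fm).
Steady-state concentration ratio = 1 / (new CL fraction), so new CL fraction = 1 / 1.71 = 0.5848.
fm × 0.15 + 1 − fm = 0.5848  ⇒  fm × (0.15 − 1) = −0.4152  ⇒  fm = 0.49.

0.49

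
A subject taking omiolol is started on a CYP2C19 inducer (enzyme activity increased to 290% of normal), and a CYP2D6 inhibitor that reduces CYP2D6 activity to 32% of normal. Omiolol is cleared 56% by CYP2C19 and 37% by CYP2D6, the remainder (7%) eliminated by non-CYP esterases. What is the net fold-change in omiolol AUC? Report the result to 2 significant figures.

0.55

CYP2C19: 0.56 × 2.9 = 1.624
CYP2D6: 0.37 × 0.32 = 0.1184
Other: 0.07 (unchanged)
Relative clearance = 1.624 + 0.1184 + 0.07 = 1.8124.
AUC ∝ 1/CL: fold-change = 1 / 1.8124 = 0.55.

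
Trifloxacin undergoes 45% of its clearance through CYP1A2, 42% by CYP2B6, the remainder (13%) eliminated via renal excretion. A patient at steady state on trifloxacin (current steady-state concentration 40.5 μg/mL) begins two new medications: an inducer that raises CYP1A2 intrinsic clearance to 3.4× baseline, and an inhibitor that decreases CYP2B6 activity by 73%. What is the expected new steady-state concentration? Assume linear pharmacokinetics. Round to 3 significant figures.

22.8 μg/mL

The CYP1A2 pathway (45% of clearance) rises to 3.4× activity: 0.45 × 3.4 = 1.53.
The CYP2B6 pathway (42% of clearance) is reduced to 0.27× activity: 0.42 × 0.27 = 0.1134.
The remaining 13% of clearance is unaffected.
New clearance relative to baseline: 1.53 + 0.1134 + 0.13 = 1.7734.
New steady-state concentration = 40.5 / 1.7734 = 22.8 μg/mL (concentration scales inversely with clearance).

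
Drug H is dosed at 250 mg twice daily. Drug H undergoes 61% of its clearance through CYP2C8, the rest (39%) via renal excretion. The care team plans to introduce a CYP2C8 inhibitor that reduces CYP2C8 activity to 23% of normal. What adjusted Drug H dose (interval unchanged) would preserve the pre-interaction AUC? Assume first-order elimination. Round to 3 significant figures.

The CYP2C8 pathway (61% of clearance) is reduced to 0.23× activity: 0.61 × 0.23 = 0.1403.
The remaining 39% of clearance is unaffected.
CL_new/CL_old = 0.1403 + 0.39 = 0.5303.
Css,avg = (dose rate)/CL, so holding Css fixed requires dose ∝ CL: 250 × 0.5303 = 133 mg.

133 mg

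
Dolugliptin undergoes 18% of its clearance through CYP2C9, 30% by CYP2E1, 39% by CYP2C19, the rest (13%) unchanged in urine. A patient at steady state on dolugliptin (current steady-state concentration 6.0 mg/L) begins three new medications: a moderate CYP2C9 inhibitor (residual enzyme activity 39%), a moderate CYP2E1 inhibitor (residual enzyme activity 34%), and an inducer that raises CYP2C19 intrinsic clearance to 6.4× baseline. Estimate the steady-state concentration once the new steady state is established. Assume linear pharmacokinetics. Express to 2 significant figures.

The CYP2C9 pathway (18% of clearance) is reduced to 0.39× activity: 0.18 × 0.39 = 0.0702.
The CYP2E1 pathway (30% of clearance) falls to 0.34× activity: 0.3 × 0.34 = 0.102.
The CYP2C19 pathway (39% of clearance) rises to 6.4× activity: 0.39 × 6.4 = 2.496.
The remaining 13% of clearance is unaffected.
CL_new/CL_old = 0.0702 + 0.102 + 2.496 + 0.13 = 2.7982.
Dividing the baseline by the relative clearance: 6.0 / 2.7982 = 2.1 mg/L.

2.1 mg/L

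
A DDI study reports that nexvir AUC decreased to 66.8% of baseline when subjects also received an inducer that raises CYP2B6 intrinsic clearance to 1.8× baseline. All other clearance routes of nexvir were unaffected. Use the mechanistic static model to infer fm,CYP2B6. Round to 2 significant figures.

CL'/CL = 1 / 0.668 = 1.497
1.8·fm + (1 − fm) = 1.497
fm = (1.497 − 1) / (1.8 − 1) = 0.62

0.62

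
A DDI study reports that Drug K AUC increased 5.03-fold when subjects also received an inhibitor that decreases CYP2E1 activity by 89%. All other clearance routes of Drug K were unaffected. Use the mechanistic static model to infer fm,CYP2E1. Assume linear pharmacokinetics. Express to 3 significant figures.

0.900

Call the CYP2E1 fraction fm. After the interaction, CL_new/CL_old = fm × 0.11 + (1 − fm).
AUC ratio = 1 / (new CL fraction), so new CL fraction = 1 / 5.03 = 0.1988.
fm × 0.11 + 1 − fm = 0.1988  ⇒  fm × (0.11 − 1) = −0.8012  ⇒  fm = 0.900.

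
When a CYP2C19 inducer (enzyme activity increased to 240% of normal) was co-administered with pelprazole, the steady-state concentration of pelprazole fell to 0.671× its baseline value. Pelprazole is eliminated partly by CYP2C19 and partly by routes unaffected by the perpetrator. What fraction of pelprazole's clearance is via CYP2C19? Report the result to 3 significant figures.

0.350

CL'/CL = 1 / 0.671 = 1.49
2.4·fm + (1 − fm) = 1.49
fm = (1.49 − 1) / (2.4 − 1) = 0.350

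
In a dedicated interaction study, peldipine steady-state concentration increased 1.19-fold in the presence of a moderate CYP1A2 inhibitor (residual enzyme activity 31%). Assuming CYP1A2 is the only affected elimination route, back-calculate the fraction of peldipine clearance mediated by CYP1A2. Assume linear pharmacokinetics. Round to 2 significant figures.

0.23

Let x = fm,CYP1A2. Because steady-state concentration ∝ 1/CL, relative clearance fell to 1/1.19 = 0.8403.
Setting x·0.31 + (1 − x) = 0.8403 and solving: x = (0.8403 − 1)/(0.31 − 1) = 0.23.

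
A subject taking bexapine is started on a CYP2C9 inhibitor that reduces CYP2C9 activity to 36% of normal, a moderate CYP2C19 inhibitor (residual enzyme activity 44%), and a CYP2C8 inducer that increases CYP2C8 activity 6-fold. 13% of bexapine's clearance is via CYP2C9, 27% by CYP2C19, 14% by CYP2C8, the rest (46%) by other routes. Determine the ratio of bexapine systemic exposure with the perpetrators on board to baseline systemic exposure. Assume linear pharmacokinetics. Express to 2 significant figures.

CYP2C9: 0.13 × 0.36 = 0.0468
CYP2C19: 0.27 × 0.44 = 0.1188
CYP2C8: 0.14 × 6 = 0.84
Other: 0.46 (unchanged)
New clearance relative to baseline: 0.0468 + 0.1188 + 0.84 + 0.46 = 1.4656.
Systemic exposure ∝ 1/CL: fold-change = 1 / 1.4656 = 0.68.

0.68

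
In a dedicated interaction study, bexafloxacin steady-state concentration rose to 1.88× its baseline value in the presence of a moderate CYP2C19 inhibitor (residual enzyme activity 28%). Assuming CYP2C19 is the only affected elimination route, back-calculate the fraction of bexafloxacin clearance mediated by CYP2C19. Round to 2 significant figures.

0.65

Call the CYP2C19 fraction fm. After the interaction, CL_new/CL_old = fm × 0.28 + (1 − fm).
Steady-state concentration ratio = 1 / (new CL fraction), so new CL fraction = 1 / 1.88 = 0.5319.
fm × 0.28 + 1 − fm = 0.5319  ⇒  fm × (0.28 − 1) = −0.4681  ⇒  fm = 0.65.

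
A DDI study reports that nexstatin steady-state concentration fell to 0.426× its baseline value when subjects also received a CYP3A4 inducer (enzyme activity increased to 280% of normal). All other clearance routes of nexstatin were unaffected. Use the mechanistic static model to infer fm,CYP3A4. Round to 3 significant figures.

Write x for the fraction cleared via CYP3A4. The observed steady-state concentration change means clearance rose to 1/0.426 = 2.347 of baseline.
Setting x·2.8 + (1 − x) = 2.347 and solving: x = (2.347 − 1)/(2.8 − 1) = 0.749.

0.749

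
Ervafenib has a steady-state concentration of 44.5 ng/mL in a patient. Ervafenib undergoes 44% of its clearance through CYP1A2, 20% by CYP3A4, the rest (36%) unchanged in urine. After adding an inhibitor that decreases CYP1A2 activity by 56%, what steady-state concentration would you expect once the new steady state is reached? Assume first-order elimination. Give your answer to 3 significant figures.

The CYP1A2 pathway (44% of clearance) falls to 0.44× activity: 0.44 × 0.44 = 0.1936.
CYP3A4 (20%) and the residual 36% are unaffected.
CL_new/CL_old = 0.1936 + 0.2 + 0.36 = 0.7536.
New steady-state concentration = baseline ÷ relative clearance = 44.5 / 0.7536 = 59.0 ng/mL.

59.0 ng/mL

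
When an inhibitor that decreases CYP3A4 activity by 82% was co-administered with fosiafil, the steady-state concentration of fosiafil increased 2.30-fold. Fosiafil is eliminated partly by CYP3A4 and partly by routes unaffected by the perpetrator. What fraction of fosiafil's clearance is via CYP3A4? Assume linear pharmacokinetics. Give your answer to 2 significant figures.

0.69

CL'/CL = 1 / 2.30 = 0.4348
0.18·fm + (1 − fm) = 0.4348
fm = (0.4348 − 1) / (0.18 − 1) = 0.69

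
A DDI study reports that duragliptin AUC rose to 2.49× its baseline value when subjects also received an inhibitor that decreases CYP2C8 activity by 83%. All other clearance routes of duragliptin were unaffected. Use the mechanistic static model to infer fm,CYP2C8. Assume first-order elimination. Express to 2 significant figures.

Write x for the fraction cleared via CYP2C8. The observed AUC change means clearance fell to 1/2.49 = 0.4016 of baseline.
Setting x·0.17 + (1 − x) = 0.4016 and solving: x = (0.4016 − 1)/(0.17 − 1) = 0.72.

0.72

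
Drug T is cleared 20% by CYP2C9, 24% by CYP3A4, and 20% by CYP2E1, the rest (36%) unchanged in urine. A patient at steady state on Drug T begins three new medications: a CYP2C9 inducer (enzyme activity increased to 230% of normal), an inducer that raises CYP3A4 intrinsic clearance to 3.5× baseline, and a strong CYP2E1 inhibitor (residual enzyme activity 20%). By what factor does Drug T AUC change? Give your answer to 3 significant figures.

CYP2C9: 0.2 × 2.3 = 0.46
CYP3A4: 0.24 × 3.5 = 0.84
CYP2E1: 0.2 × 0.2 = 0.04
Other: 0.36 (unchanged)
Relative clearance = 0.46 + 0.84 + 0.04 + 0.36 = 1.7.
Net AUC ratio = 1 / 1.7 = 0.588.

0.588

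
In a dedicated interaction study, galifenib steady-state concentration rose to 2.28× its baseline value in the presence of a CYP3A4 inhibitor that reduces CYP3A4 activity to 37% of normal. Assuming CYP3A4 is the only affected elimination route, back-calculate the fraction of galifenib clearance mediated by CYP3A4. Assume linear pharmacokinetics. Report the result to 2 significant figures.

CL'/CL = 1 / 2.28 = 0.4386
0.37·fm + (1 − fm) = 0.4386
fm = (0.4386 − 1) / (0.37 − 1) = 0.89

0.89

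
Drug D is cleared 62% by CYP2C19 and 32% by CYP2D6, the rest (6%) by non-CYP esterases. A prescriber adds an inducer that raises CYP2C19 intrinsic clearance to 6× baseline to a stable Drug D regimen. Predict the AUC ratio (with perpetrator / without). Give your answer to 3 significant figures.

The CYP2C19 pathway (62% of clearance) is boosted to 6× activity: 0.62 × 6 = 3.72.
CYP2D6 (32%) and the residual 6% are unaffected.
New clearance relative to baseline: 3.72 + 0.32 + 0.06 = 4.1.
AUC ratio = CL_old/CL_new = 1 / 4.1 = 0.244.

0.244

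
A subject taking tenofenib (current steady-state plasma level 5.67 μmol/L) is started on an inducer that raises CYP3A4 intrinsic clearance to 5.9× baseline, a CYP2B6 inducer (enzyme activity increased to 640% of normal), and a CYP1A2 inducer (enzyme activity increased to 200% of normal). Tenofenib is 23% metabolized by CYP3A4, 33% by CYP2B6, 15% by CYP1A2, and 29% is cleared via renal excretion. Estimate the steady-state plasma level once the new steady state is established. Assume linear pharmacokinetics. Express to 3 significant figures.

The CYP3A4 pathway (23% of clearance) increases to 5.9× activity: 0.23 × 5.9 = 1.357.
The CYP2B6 pathway (33% of clearance) increases to 6.4× activity: 0.33 × 6.4 = 2.112.
The CYP1A2 pathway (15% of clearance) is boosted to 2× activity: 0.15 × 2 = 0.3.
Non-CYP routes (29%) are unchanged.
New clearance relative to baseline: 1.357 + 2.112 + 0.3 + 0.29 = 4.059.
Dividing the baseline by the relative clearance: 5.67 / 4.059 = 1.40 μmol/L.

1.40 μmol/L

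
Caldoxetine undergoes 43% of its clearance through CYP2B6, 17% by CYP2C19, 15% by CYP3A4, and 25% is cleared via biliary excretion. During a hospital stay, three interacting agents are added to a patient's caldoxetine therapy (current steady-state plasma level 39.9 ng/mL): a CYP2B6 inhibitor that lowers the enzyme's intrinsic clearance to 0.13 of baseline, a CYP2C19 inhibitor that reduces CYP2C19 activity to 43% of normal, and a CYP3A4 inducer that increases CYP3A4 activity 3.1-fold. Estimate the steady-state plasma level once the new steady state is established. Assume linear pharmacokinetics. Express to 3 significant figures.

CYP2B6: 0.43 × 0.13 = 0.0559
CYP2C19: 0.17 × 0.43 = 0.0731
CYP3A4: 0.15 × 3.1 = 0.465
Other: 0.25 (unchanged)
New clearance relative to baseline: 0.0559 + 0.0731 + 0.465 + 0.25 = 0.844.
New steady-state plasma level = 39.9 / 0.844 = 47.3 ng/mL (concentration scales inversely with clearance).

47.3 ng/mL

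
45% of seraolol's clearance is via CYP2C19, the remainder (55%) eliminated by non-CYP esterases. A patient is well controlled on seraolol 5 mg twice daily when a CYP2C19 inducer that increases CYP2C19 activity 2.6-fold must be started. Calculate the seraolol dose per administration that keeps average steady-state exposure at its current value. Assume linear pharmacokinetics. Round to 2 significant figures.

CYP2C19: 0.45 × 2.6 = 1.17
Other: 0.55 (unchanged)
CL_new/CL_old = 1.17 + 0.55 = 1.72.
Css,avg = (dose rate)/CL, so holding Css fixed requires dose ∝ CL: 5 × 1.72 = 8.6 mg.

8.6 mg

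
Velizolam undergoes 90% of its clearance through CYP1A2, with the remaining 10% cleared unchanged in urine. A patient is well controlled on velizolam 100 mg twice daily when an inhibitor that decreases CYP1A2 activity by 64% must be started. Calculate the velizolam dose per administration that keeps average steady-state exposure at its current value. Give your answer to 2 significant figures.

42 mg

The CYP1A2 pathway (90% of clearance) falls to 0.36× activity: 0.9 × 0.36 = 0.324.
The remaining 10% of clearance is unaffected.
New clearance relative to baseline: 0.324 + 0.1 = 0.424.
Exposure is unchanged when dose changes in proportion to clearance. New dose = 100 mg × 0.424 = 42 mg.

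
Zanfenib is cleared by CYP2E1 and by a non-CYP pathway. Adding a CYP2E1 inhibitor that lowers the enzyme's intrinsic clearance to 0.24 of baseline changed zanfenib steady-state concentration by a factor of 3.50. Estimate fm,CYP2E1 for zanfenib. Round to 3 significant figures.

0.940

Call the CYP2E1 fraction fm. After the interaction, CL_new/CL_old = fm × 0.24 + (1 − fm).
Steady-state concentration ratio = 1 / (new CL fraction), so new CL fraction = 1 / 3.50 = 0.2857.
fm × 0.24 + 1 − fm = 0.2857  ⇒  fm × (0.24 − 1) = −0.7143  ⇒  fm = 0.940.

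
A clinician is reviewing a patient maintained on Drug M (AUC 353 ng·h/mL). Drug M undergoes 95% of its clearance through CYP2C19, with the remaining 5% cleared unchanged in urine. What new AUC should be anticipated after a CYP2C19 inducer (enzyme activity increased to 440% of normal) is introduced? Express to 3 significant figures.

CYP2C19: 0.95 × 4.4 = 4.18
Other: 0.05 (unchanged)
Relative clearance = 4.18 + 0.05 = 4.23.
AUC ∝ 1/CL, so new value = 353 / 4.23 = 83.5 ng·h/mL.

83.5 ng·h/mL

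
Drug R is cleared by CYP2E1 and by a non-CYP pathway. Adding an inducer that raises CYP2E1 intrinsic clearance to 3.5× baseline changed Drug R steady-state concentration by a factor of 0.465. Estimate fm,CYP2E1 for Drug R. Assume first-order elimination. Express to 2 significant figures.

0.46

Write x for the fraction cleared via CYP2E1. The observed steady-state concentration change means clearance rose to 1/0.465 = 2.151 of baseline.
Setting x·3.5 + (1 − x) = 2.151 and solving: x = (2.151 − 1)/(3.5 − 1) = 0.46.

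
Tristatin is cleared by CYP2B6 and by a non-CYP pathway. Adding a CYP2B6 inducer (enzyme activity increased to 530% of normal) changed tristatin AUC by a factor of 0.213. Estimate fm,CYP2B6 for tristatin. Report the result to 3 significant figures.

Let fm be the CYP2B6 fraction. New clearance relative to baseline = fm × 5.3 + (1 − fm).
AUC ratio = 1 / (new CL fraction), so new CL fraction = 1 / 0.213 = 4.695.
fm × 5.3 + 1 − fm = 4.695  ⇒  fm × (5.3 − 1) = 3.695  ⇒  fm = 0.859.

0.859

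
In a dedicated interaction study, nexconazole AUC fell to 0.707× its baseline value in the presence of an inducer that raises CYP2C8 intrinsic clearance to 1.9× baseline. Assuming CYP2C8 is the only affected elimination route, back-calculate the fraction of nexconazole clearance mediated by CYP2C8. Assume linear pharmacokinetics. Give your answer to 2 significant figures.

Let x = fm,CYP2C8. Because AUC ∝ 1/CL, relative clearance rose to 1/0.707 = 1.414.
Setting x·1.9 + (1 − x) = 1.414 and solving: x = (1.414 − 1)/(1.9 − 1) = 0.46.

0.46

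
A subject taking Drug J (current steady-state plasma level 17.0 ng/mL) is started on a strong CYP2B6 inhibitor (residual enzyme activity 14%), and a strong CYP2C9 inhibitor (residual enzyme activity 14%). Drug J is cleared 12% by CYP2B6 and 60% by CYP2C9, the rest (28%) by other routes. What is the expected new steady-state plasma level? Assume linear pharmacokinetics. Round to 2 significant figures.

The CYP2B6 pathway (12% of clearance) falls to 0.14× activity: 0.12 × 0.14 = 0.0168.
The CYP2C9 pathway (60% of clearance) drops to 0.14× activity: 0.6 × 0.14 = 0.084.
The remaining 28% of clearance is unaffected.
Relative clearance = 0.0168 + 0.084 + 0.28 = 0.3808.
Dividing the baseline by the relative clearance: 17.0 / 0.3808 = 45 ng/mL.

45 ng/mL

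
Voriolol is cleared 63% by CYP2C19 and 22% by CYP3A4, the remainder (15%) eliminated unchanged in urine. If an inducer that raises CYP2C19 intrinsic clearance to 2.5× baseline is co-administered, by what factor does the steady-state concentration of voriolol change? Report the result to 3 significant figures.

The CYP2C19 pathway (63% of clearance) is boosted to 2.5× activity: 0.63 × 2.5 = 1.575.
CYP3A4 (22%) and the residual 15% are unaffected.
Relative clearance = 1.575 + 0.22 + 0.15 = 1.945.
Since steady-state concentration ∝ 1/CL, the ratio is 1 / 1.945 = 0.514.

0.514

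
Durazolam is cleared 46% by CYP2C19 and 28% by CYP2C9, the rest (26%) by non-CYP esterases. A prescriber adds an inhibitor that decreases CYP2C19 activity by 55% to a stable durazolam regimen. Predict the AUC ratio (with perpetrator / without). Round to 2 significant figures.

1.3

The CYP2C19 pathway (46% of clearance) falls to 0.45× activity: 0.46 × 0.45 = 0.207.
CYP2C9 (28%) and the residual 26% are unaffected.
New clearance relative to baseline: 0.207 + 0.28 + 0.26 = 0.747.
AUC is inversely proportional to clearance, so the fold-change is 1 / 0.747 = 1.3.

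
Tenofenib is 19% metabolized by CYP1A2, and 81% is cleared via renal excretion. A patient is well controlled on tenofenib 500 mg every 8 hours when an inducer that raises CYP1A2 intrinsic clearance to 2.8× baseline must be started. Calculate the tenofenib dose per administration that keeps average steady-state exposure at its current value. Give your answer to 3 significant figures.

CYP1A2: 0.19 × 2.8 = 0.532
Other: 0.81 (unchanged)
New clearance relative to baseline: 0.532 + 0.81 = 1.342.
To maintain the same steady-state level, dose must scale with clearance: new dose = 500 × 1.342 = 671 mg.

671 mg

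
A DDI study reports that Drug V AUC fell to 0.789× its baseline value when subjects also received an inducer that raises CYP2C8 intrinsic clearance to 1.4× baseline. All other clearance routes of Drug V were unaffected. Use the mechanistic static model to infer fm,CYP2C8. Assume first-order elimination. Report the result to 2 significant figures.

0.67

Write x for the fraction cleared via CYP2C8. The observed AUC change means clearance rose to 1/0.789 = 1.267 of baseline.
Setting x·1.4 + (1 − x) = 1.267 and solving: x = (1.267 − 1)/(1.4 − 1) = 0.67.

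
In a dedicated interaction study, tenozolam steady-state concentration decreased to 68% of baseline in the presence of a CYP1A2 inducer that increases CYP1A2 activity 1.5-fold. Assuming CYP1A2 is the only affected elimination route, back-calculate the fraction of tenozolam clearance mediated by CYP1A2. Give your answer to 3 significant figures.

0.941

CL'/CL = 1 / 0.680 = 1.471
1.5·fm + (1 − fm) = 1.471
fm = (1.471 − 1) / (1.5 − 1) = 0.941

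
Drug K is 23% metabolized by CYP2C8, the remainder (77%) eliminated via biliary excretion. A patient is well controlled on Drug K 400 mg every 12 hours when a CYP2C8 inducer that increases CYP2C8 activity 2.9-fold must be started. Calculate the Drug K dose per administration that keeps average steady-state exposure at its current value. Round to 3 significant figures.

The CYP2C8 pathway (23% of clearance) increases to 2.9× activity: 0.23 × 2.9 = 0.667.
The remaining 77% of clearance is unaffected.
New clearance relative to baseline: 0.667 + 0.77 = 1.437.
To maintain the same steady-state level, dose must scale with clearance: new dose = 400 × 1.437 = 575 mg.

575 mg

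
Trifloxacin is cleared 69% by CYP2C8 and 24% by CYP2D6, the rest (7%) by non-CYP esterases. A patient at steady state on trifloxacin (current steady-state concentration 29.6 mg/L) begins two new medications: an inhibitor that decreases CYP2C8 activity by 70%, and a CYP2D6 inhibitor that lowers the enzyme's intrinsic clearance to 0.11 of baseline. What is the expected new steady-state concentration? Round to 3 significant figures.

97.6 mg/L

The CYP2C8 pathway (69% of clearance) drops to 0.3× activity: 0.69 × 0.3 = 0.207.
The CYP2D6 pathway (24% of clearance) drops to 0.11× activity: 0.24 × 0.11 = 0.0264.
Non-CYP routes (7%) are unchanged.
Relative clearance = 0.207 + 0.0264 + 0.07 = 0.3034.
New steady-state concentration = 29.6 / 0.3034 = 97.6 mg/L (concentration scales inversely with clearance).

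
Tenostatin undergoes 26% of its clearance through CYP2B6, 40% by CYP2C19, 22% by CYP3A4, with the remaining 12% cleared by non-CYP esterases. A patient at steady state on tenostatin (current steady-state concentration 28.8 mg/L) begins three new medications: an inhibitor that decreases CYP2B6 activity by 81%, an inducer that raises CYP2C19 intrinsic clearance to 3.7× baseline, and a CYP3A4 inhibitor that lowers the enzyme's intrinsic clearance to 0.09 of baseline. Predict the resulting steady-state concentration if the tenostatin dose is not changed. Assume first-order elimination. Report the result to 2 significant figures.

CYP2B6: 0.26 × 0.19 = 0.0494
CYP2C19: 0.4 × 3.7 = 1.48
CYP3A4: 0.22 × 0.09 = 0.0198
Other: 0.12 (unchanged)
CL_new/CL_old = 0.0494 + 1.48 + 0.0198 + 0.12 = 1.6692.
Dividing the baseline by the relative clearance: 28.8 / 1.6692 = 17 mg/L.

17 mg/L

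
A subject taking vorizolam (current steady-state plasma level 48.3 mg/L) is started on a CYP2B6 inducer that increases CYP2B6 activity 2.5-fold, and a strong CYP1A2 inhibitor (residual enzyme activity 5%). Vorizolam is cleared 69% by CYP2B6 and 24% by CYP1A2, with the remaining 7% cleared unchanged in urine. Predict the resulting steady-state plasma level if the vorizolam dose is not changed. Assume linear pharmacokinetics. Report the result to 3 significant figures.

26.7 mg/L

The CYP2B6 pathway (69% of clearance) increases to 2.5× activity: 0.69 × 2.5 = 1.725.
The CYP1A2 pathway (24% of clearance) is reduced to 0.05× activity: 0.24 × 0.05 = 0.012.
Non-CYP routes (7%) are unchanged.
New clearance relative to baseline: 1.725 + 0.012 + 0.07 = 1.807.
Dividing the baseline by the relative clearance: 48.3 / 1.807 = 26.7 mg/L.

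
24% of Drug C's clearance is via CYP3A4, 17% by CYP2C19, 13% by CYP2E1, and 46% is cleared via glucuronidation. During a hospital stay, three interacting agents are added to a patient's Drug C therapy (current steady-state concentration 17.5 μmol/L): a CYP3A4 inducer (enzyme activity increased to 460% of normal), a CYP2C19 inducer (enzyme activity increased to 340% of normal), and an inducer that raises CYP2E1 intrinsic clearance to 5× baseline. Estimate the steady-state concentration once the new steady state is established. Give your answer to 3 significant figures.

The CYP3A4 pathway (24% of clearance) rises to 4.6× activity: 0.24 × 4.6 = 1.104.
The CYP2C19 pathway (17% of clearance) increases to 3.4× activity: 0.17 × 3.4 = 0.578.
The CYP2E1 pathway (13% of clearance) is boosted to 5× activity: 0.13 × 5 = 0.65.
The remaining 46% of clearance is unaffected.
CL_new/CL_old = 1.104 + 0.578 + 0.65 + 0.46 = 2.792.
Dividing the baseline by the relative clearance: 17.5 / 2.792 = 6.27 μmol/L.

6.27 μmol/L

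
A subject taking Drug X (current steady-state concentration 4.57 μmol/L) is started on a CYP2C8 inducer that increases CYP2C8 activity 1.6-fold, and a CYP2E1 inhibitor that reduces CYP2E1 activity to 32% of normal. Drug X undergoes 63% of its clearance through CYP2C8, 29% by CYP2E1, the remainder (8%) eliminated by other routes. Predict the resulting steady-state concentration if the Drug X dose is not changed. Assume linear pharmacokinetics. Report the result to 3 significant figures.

CYP2C8: 0.63 × 1.6 = 1.008
CYP2E1: 0.29 × 0.32 = 0.0928
Other: 0.08 (unchanged)
CL_new/CL_old = 1.008 + 0.0928 + 0.08 = 1.1808.
New steady-state concentration = 4.57 / 1.1808 = 3.87 μmol/L (concentration scales inversely with clearance).

3.87 μmol/L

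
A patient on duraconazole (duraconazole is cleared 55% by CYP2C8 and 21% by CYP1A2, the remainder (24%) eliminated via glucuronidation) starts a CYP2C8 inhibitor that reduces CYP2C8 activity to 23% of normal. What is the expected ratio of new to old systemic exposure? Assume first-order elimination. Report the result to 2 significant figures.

1.7

CYP2C8: 0.55 × 0.23 = 0.1265
CYP1A2: 0.21 (unchanged)
Other: 0.24 (unchanged)
Relative clearance = 0.1265 + 0.21 + 0.24 = 0.5765.
Systemic exposure ratio = CL_old/CL_new = 1 / 0.5765 = 1.7.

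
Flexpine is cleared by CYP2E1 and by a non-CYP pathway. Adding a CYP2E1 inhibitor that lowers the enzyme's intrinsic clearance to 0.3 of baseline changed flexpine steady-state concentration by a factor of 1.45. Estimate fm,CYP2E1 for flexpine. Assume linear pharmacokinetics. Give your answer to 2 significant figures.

0.44

Call the CYP2E1 fraction fm. After the interaction, CL_new/CL_old = fm × 0.3 + (1 − fm).
Steady-state concentration ratio = 1 / (new CL fraction), so new CL fraction = 1 / 1.45 = 0.6897.
fm × 0.3 + 1 − fm = 0.6897  ⇒  fm × (0.3 − 1) = −0.3103  ⇒  fm = 0.44.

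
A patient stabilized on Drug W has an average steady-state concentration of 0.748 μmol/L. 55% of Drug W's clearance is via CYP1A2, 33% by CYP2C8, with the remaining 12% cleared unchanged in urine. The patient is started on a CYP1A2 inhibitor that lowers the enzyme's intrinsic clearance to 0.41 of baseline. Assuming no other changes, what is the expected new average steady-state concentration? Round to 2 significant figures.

CYP1A2: 0.55 × 0.41 = 0.2255
CYP2C8: 0.33 (unchanged)
Other: 0.12 (unchanged)
New clearance relative to baseline: 0.2255 + 0.33 + 0.12 = 0.6755.
With dosing unchanged, average steady-state concentration scales as 1/CL: 0.748 / 0.6755 = 1.1 μmol/L.

1.1 μmol/L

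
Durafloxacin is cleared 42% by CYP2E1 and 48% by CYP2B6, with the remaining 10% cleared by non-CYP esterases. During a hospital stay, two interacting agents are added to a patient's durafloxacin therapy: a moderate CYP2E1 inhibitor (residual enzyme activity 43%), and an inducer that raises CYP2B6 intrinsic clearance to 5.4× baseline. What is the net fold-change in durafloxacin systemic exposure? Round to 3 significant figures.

0.348

The CYP2E1 pathway (42% of clearance) drops to 0.43× activity: 0.42 × 0.43 = 0.1806.
The CYP2B6 pathway (48% of clearance) increases to 5.4× activity: 0.48 × 5.4 = 2.592.
The remaining 10% of clearance is unaffected.
CL_new/CL_old = 0.1806 + 2.592 + 0.1 = 2.8726.
Systemic exposure ∝ 1/CL: fold-change = 1 / 2.8726 = 0.348.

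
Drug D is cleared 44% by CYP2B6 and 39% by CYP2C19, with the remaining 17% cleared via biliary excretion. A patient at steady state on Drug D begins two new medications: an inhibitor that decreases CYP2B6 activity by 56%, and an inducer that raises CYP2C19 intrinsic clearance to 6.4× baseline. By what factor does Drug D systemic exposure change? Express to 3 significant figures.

The CYP2B6 pathway (44% of clearance) falls to 0.44× activity: 0.44 × 0.44 = 0.1936.
The CYP2C19 pathway (39% of clearance) rises to 6.4× activity: 0.39 × 6.4 = 2.496.
Non-CYP routes (17%) are unchanged.
Relative clearance = 0.1936 + 2.496 + 0.17 = 2.8596.
Because systemic exposure varies inversely with clearance, the combined effect is 1 / 2.8596 = 0.350.

0.350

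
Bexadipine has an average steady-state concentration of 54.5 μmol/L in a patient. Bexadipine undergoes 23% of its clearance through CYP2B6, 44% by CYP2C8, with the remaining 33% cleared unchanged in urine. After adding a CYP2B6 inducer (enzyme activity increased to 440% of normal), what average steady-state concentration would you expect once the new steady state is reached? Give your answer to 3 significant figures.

The CYP2B6 pathway (23% of clearance) rises to 4.4× activity: 0.23 × 4.4 = 1.012.
CYP2C8 (44%) and the residual 33% are unaffected.
Relative clearance = 1.012 + 0.44 + 0.33 = 1.782.
New average steady-state concentration = baseline ÷ relative clearance = 54.5 / 1.782 = 30.6 μmol/L.

30.6 μmol/L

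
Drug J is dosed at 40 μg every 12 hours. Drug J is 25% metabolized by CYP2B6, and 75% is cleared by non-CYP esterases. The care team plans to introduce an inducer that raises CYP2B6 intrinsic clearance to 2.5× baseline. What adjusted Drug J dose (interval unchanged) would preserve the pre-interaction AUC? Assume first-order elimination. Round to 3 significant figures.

55.0 μg

The CYP2B6 pathway (25% of clearance) increases to 2.5× activity: 0.25 × 2.5 = 0.625.
Non-CYP routes (75%) are unchanged.
CL_new/CL_old = 0.625 + 0.75 = 1.375.
Css,avg = (dose rate)/CL, so holding Css fixed requires dose ∝ CL: 40 × 1.375 = 55.0 μg.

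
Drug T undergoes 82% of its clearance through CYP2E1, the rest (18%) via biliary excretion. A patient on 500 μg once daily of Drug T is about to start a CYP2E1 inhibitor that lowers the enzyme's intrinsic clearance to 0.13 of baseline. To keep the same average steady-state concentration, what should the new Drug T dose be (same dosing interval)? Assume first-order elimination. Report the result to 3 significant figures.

The CYP2E1 pathway (82% of clearance) is reduced to 0.13× activity: 0.82 × 0.13 = 0.1066.
Non-CYP routes (18%) are unchanged.
Relative clearance = 0.1066 + 0.18 = 0.2866.
Exposure is unchanged when dose changes in proportion to clearance. New dose = 500 μg × 0.2866 = 143 μg.

143 μg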